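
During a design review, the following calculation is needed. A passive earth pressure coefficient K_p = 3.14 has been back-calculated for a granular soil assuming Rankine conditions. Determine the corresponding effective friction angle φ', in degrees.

K_p = (1+sin φ)/(1−sin φ) ⇒ sin φ = (K_p − 1)/(K_p + 1) = 0.5169.
φ = arcsin(0.5169) = 31.13°.

31.1°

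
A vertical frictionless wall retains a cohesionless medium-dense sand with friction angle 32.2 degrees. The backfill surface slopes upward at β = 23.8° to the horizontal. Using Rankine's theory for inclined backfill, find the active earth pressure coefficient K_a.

K_a = cos β · (cos β − √(cos²β − cos²φ)) / (cos β + √(cos²β − cos²φ)).
cos β = 0.9150, cos φ = 0.8462, √(cos²β − cos²φ) = 0.3480.
K_a = 0.9150 × (0.9150 − 0.3480)/(0.9150 + 0.3480) = 0.4107.

0.411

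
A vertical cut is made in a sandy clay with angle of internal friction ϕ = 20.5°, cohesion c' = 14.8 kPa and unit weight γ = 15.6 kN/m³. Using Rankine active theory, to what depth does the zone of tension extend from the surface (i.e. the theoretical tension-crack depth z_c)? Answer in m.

2.74 m

K_a = tan²(45° − 20.5°/2) = 0.4813; √K_a = 0.6937.
The active pressure is zero where K_a γ z = 2c√K_a, so z_c = 2c/(γ√K_a) = 2×14.8/(15.6×0.6937) = 2.735 m.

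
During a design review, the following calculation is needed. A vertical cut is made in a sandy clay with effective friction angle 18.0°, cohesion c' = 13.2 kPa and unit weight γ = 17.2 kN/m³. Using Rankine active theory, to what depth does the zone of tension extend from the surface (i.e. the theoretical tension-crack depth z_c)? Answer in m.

2.11 m

K_a = tan²(45° − 18.0°/2) = 0.5279; √K_a = 0.7265.
The active pressure is zero where K_a γ z = 2c√K_a, so z_c = 2c/(γ√K_a) = 2×13.2/(17.2×0.7265) = 2.113 m.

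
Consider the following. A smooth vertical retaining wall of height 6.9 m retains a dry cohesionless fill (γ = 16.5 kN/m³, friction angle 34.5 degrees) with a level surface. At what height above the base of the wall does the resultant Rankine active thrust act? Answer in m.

K_a = 0.2768.
The pressure distribution is triangular, so the resultant acts at H/3 above the base = 6.9/3 = 2.300 m.

2.30 m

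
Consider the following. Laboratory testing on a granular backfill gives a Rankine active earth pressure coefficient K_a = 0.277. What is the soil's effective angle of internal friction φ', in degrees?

K_a = tan²(45° − φ/2) ⇒ 45° − φ/2 = arctan(√0.277) = 27.76°.
φ = 2(45° − 27.76°) = 34.48°.

34.5°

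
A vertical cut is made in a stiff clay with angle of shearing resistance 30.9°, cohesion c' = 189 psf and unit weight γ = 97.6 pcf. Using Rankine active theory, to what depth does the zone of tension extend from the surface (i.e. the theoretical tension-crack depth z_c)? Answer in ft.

6.83 ft

K_a = tan²(45° − 30.9°/2) = 0.3214; √K_a = 0.5669.
The active pressure is zero where K_a γ z = 2c√K_a, so z_c = 2c/(γ√K_a) = 2×189/(97.6×0.5669) = 6.832 ft.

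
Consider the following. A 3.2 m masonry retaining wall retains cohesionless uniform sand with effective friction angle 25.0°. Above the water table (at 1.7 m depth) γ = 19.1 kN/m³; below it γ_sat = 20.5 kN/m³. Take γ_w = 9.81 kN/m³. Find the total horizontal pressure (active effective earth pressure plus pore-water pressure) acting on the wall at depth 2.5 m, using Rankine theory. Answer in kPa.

K_a = (1 − sin φ)/(1 + sin φ) = 0.4059.
γ' = 20.5 − 9.81 = 10.69 kN/m³.
Effective vertical stress at 2.5 m: σ'_v = 19.1×1.7 + 10.69×0.800 = 41.02 kPa.
σ'_h = K_a σ'_v = 0.4059 × 41.02 = 16.65 kPa; u = γ_w × 0.800 = 7.848 kPa.
Total σ_h = 16.65 + 7.848 = 24.50 kPa.

24.5 kPa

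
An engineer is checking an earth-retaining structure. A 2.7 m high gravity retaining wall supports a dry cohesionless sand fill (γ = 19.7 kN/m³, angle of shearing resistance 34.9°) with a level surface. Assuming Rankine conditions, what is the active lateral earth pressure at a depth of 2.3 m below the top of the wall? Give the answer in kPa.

K_a = (1 − sin φ)/(1 + sin φ) = 0.2721.
σ_h = K_a γ z = 0.2721 × 19.7 × 2.3 = 12.33 kPa.

12.3 kPa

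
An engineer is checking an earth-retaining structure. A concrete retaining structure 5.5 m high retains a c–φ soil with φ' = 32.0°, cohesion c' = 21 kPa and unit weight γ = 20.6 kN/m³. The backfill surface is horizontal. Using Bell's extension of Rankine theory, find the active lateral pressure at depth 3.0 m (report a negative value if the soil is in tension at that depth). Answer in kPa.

-4.29 kPa

K_a = (1 − sin φ)/(1 + sin φ) = 0.3073.
σ_a = K_a γ z − 2c√K_a = 0.3073×20.6×3.0 − 2×21×0.5543 = -4.292 kPa.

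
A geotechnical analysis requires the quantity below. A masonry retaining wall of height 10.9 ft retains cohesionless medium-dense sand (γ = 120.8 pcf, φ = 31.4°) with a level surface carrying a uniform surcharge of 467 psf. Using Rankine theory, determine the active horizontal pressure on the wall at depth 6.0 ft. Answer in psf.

375 psf

K_a = (1 − sin φ)/(1 + sin φ) = 0.3149.
σ_v = γz + q = 120.8 × 6.0 + 467 = 1192 psf.
σ_h = K_a σ_v = 0.3149 × 1192 = 375.3 psf.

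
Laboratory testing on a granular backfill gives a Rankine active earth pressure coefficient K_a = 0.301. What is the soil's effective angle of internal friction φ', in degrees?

K_a = tan²(45° − φ/2) ⇒ 45° − φ/2 = arctan(√0.301) = 28.75°.
φ = 2(45° − 28.75°) = 32.50°.

32.5°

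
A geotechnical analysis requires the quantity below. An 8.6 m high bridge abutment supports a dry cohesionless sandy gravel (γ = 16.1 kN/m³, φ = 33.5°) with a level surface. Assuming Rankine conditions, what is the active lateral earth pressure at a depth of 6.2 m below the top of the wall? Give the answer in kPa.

K_a = (1 − sin φ)/(1 + sin φ) = 0.2887.
σ_h = K_a γ z = 0.2887 × 16.1 × 6.2 = 28.82 kPa.

28.8 kPa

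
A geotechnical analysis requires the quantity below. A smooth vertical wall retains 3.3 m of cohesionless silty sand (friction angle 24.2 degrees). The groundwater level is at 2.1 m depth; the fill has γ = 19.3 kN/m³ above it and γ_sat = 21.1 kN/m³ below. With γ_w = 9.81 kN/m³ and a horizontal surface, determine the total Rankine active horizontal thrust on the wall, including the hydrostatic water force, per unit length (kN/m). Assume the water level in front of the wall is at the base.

48.6 kN/m

K_a = tan²(45° − φ/2) = 0.4185.
γ' = 21.1 − 9.81 = 11.29 kN/m³. Depth below WT = 1.2 m.
σ'_h at WT = K_a γ d_w = 16.96 kPa; at base = 16.96 + K_a γ' × 1.2 = 22.63 kPa.
P₁ (0–2.1 m) = ½×16.96×2.1 = 17.81. P₂ (2.1–3.3 m) = ½(16.96+22.63)×1.2 = 23.76.
P_w = ½ γ_w h₂² = 0.5×9.81×1.2² = 7.063. Total = 17.81+23.76+7.063 = 48.63 kN/m.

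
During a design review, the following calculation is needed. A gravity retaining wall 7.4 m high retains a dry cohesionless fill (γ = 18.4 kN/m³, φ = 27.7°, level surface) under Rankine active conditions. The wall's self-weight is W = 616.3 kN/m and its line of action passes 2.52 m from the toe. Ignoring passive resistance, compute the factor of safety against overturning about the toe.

K_a = tan²(45° − 27.7°/2) = 0.3653.
P_a = ½K_aγH² = 0.5×0.3653×18.4×7.4² = 184.1 kN/m, acting at H/3 = 2.467 m above the base.
Overturning moment M_o = P_a × H/3 = 184.1 × 2.467 = 454.0.
Resisting moment M_r = W × 2.52 = 616.3 × 2.52 = 1553.
FS_overturning = M_r/M_o = 1553/454.0 = 3.421.

3.42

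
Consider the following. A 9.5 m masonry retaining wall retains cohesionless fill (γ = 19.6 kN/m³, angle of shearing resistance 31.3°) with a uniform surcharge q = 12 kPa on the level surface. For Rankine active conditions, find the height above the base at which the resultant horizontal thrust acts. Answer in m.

3.35 m

K_a = 0.3162.
Triangular part P₁ = ½K_aγH² = 279.7 at H/3 = 3.167 m; rectangular part P₂ = K_a q H = 36.05 at H/2 = 4.750 m.
ȳ = (P₁·3.167 + P₂·4.750)/(P₁+P₂) = 3.347 m.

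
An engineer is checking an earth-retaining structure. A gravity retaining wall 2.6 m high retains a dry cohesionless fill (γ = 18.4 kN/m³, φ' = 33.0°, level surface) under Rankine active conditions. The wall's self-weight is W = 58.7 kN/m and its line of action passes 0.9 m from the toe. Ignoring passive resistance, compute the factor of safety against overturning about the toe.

3.32

K_a = tan²(45° − 33.0°/2) = 0.2948.
P_a = ½K_aγH² = 0.5×0.2948×18.4×2.6² = 18.33 kN/m, acting at H/3 = 0.8667 m above the base.
Overturning moment M_o = P_a × H/3 = 18.33 × 0.8667 = 15.89.
Resisting moment M_r = W × 0.9 = 58.7 × 0.9 = 52.83.
FS_overturning = M_r/M_o = 52.83/15.89 = 3.325.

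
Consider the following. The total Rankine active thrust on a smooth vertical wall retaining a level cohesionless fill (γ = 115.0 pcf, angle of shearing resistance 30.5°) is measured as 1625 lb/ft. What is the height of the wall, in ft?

K_a = 0.3267. P_a = ½ K_a γ H² ⇒ H = √(2P_a/(K_a γ)).
H = √(2×1625/(0.3267×115.0)) = 9.301 ft.

9.30 ft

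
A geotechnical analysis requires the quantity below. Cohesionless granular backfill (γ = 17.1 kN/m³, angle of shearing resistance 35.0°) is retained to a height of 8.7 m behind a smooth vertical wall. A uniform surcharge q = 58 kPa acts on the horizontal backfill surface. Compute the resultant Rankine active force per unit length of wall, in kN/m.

312 kN/m

K_a = tan²(45° − φ/2) = 0.2710.
Soil triangle: ½ K_a γ H² = 0.5×0.2710×17.1×8.7² = 175.4 kN/m.
Surcharge rectangle: K_a q H = 0.2710×58×8.7 = 136.7 kN/m.
Total = 175.4 + 136.7 = 312.1 kN/m.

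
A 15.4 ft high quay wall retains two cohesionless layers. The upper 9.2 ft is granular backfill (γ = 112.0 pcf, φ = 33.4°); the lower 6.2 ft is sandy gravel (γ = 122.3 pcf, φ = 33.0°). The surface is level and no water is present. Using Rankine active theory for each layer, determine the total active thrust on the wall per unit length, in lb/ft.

3950 lb/ft

K_a1 = tan²(45°−33.4°/2) = 0.2899; K_a2 = tan²(45°−33.0°/2) = 0.2948.
Layer 1: σ at base = K_a1 γ₁ h₁ = 298.7 psf; P₁ = ½×298.7×9.2 = 1374.
Layer 2: σ_v at top = γ₁h₁ = 1030; σ_h top = K_a2×1030 = 303.8; σ_h base = K_a2×(1030+122.3×6.2) = 527.3.
P₂ = ½(303.8+527.3)×6.2 = 2576. Total P_a = 1374+2576 = 3950 lb/ft.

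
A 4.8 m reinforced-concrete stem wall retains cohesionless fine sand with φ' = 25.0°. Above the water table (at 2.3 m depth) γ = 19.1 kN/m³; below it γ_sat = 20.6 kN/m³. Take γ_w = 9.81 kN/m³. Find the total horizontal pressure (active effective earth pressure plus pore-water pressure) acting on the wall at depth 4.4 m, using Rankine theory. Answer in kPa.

47.6 kPa

K_a = (1 − sin φ)/(1 + sin φ) = 0.4059.
γ' = 20.6 − 9.81 = 10.79 kN/m³.
Effective vertical stress at 4.4 m: σ'_v = 19.1×2.3 + 10.79×2.10 = 66.59 kPa.
σ'_h = K_a σ'_v = 0.4059 × 66.59 = 27.03 kPa; u = γ_w × 2.10 = 20.60 kPa.
Total σ_h = 27.03 + 20.60 = 47.63 kPa.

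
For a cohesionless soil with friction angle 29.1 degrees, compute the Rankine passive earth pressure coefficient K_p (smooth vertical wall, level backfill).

K_p = (1 + sin φ)/(1 − sin φ) = tan²(45° + 29.1°/2) = 2.894.

2.89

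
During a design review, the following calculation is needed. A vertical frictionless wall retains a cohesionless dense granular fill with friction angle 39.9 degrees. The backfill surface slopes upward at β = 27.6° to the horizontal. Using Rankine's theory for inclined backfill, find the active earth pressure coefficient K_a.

0.295

K_a = cos β · (cos β − √(cos²β − cos²φ)) / (cos β + √(cos²β − cos²φ)).
cos β = 0.8862, cos φ = 0.7672, √(cos²β − cos²φ) = 0.4436.
K_a = 0.8862 × (0.8862 − 0.4436)/(0.8862 + 0.4436) = 0.2949.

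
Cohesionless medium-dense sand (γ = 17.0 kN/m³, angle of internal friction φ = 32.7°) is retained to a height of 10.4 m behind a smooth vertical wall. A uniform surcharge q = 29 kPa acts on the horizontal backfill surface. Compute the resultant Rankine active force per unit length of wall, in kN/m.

364 kN/m

K_a = tan²(45° − φ/2) = 0.2985.
Soil triangle: ½ K_a γ H² = 0.5×0.2985×17.0×10.4² = 274.4 kN/m.
Surcharge rectangle: K_a q H = 0.2985×29×10.4 = 90.03 kN/m.
Total = 274.4 + 90.03 = 364.5 kN/m.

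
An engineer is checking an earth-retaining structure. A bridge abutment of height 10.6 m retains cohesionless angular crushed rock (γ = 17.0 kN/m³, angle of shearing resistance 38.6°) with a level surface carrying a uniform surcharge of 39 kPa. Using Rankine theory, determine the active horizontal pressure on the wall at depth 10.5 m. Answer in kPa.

K_a = (1 − sin φ)/(1 + sin φ) = 0.2316.
σ_v = γz + q = 17.0 × 10.5 + 39 = 217.5 kPa.
σ_h = K_a σ_v = 0.2316 × 217.5 = 50.38 kPa.

50.4 kPa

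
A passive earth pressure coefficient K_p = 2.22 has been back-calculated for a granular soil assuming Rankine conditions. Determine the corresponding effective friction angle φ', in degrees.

22.3°

K_p = (1+sin φ)/(1−sin φ) ⇒ sin φ = (K_p − 1)/(K_p + 1) = 0.3789.
φ = arcsin(0.3789) = 22.26°.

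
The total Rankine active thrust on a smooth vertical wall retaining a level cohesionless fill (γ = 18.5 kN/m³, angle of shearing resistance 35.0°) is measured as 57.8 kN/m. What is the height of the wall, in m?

4.80 m

K_a = 0.2710. P_a = ½ K_a γ H² ⇒ H = √(2P_a/(K_a γ)).
H = √(2×57.8/(0.2710×18.5)) = 4.802 m.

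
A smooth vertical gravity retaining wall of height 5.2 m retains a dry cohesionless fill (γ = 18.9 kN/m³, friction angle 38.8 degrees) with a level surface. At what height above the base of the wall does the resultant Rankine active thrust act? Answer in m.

K_a = 0.2296.
The pressure distribution is triangular, so the resultant acts at H/3 above the base = 5.2/3 = 1.733 m.

1.73 m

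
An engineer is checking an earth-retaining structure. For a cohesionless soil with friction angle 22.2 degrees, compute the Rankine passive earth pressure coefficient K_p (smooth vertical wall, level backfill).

2.21

K_p = (1 + sin φ)/(1 − sin φ) = tan²(45° + 22.2°/2) = 2.215.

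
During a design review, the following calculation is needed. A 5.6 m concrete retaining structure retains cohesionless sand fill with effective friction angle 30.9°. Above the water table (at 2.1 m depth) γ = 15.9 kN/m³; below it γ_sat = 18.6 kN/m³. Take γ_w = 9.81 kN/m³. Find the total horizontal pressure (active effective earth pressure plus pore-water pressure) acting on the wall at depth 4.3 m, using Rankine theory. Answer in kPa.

38.5 kPa

K_a = (1 − sin φ)/(1 + sin φ) = 0.3214.
γ' = 18.6 − 9.81 = 8.790 kN/m³.
Effective vertical stress at 4.3 m: σ'_v = 15.9×2.1 + 8.790×2.20 = 52.73 kPa.
σ'_h = K_a σ'_v = 0.3214 × 52.73 = 16.95 kPa; u = γ_w × 2.20 = 21.58 kPa.
Total σ_h = 16.95 + 21.58 = 38.53 kPa.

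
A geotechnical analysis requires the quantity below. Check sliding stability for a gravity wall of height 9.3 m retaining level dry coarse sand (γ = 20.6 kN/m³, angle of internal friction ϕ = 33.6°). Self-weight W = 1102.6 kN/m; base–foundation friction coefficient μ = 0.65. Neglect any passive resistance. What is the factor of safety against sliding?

K_a = tan²(45° − 33.6°/2) = 0.2875.
P_a = ½K_aγH² = 0.5×0.2875×20.6×9.3² = 256.1 kN/m, acting at H/3 = 3.100 m above the base.
FS_sliding = μW / P_a = 0.65×1102.6 / 256.1 = 2.798.

2.80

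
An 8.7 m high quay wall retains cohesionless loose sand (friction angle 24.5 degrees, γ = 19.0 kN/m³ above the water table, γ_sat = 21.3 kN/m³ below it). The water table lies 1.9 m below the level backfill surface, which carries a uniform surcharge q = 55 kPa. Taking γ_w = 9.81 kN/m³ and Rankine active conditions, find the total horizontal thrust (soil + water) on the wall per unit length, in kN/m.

K_a = tan²(45° − φ/2) = 0.4137.
γ' = 21.3 − 9.81 = 11.49 kN/m³. h₂ = H − d_w = 6.8 m.
σ'_h: at surface K_a·q = 22.76; at WT K_a(q+γd_w) = 37.69; at base K_a(q+γd_w+γ'h₂) = 70.02 kPa.
P₁ = ½(22.76+37.69)×1.9 = 57.42; P₂ = ½(37.69+70.02)×6.8 = 366.2; P_w = ½γ_w h₂² = 226.8.
Total = 57.42+366.2+226.8 = 650.4 kN/m.

650 kN/m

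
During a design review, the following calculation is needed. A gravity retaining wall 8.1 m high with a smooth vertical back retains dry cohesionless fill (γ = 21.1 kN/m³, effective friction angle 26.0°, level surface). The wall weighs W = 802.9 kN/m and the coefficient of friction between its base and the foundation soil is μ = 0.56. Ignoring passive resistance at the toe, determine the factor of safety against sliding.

K_a = tan²(45° − 26.0°/2) = 0.3905.
P_a = ½K_aγH² = 0.5×0.3905×21.1×8.1² = 270.3 kN/m, acting at H/3 = 2.700 m above the base.
FS_sliding = μW / P_a = 0.56×802.9 / 270.3 = 1.664.

1.66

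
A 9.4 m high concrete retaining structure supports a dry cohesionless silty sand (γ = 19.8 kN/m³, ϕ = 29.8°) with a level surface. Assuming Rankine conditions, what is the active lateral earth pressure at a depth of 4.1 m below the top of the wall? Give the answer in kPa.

27.3 kPa

K_a = (1 − sin φ)/(1 + sin φ) = 0.3360.
σ_h = K_a γ z = 0.3360 × 19.8 × 4.1 = 27.28 kPa.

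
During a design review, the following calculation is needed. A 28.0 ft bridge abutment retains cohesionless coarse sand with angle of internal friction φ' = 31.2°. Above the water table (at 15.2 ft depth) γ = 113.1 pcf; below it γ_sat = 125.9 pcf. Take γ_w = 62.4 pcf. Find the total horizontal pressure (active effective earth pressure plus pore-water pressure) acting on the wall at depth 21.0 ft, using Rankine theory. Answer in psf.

K_a = (1 − sin φ)/(1 + sin φ) = 0.3175.
γ' = 125.9 − 62.4 = 63.50 pcf.
Effective vertical stress at 21.0 ft: σ'_v = 113.1×15.2 + 63.50×5.80 = 2087 psf.
σ'_h = K_a σ'_v = 0.3175 × 2087 = 662.8 psf; u = γ_w × 5.80 = 361.9 psf.
Total σ_h = 662.8 + 361.9 = 1025 psf.

1020 psf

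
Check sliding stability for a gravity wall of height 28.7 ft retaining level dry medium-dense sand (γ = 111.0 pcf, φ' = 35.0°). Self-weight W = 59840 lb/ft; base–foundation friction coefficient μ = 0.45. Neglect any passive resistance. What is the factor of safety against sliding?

K_a = tan²(45° − 35.0°/2) = 0.2710.
P_a = ½K_aγH² = 0.5×0.2710×111.0×28.7² = 12390 lb/ft, acting at H/3 = 9.567 ft above the base.
FS_sliding = μW / P_a = 0.45×59840 / 12390 = 2.174.

2.17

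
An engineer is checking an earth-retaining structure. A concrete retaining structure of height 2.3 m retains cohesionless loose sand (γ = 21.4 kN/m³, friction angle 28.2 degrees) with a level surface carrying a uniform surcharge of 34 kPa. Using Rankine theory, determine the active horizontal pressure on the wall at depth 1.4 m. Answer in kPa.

K_a = (1 − sin φ)/(1 + sin φ) = 0.3582.
σ_v = γz + q = 21.4 × 1.4 + 34 = 63.96 kPa.
σ_h = K_a σ_v = 0.3582 × 63.96 = 22.91 kPa.

22.9 kPa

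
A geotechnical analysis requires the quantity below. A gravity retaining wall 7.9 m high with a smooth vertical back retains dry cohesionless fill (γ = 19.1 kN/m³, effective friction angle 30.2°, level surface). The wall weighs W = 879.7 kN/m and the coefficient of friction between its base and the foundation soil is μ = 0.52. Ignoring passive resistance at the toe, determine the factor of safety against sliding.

K_a = tan²(45° − 30.2°/2) = 0.3307.
P_a = ½K_aγH² = 0.5×0.3307×19.1×7.9² = 197.1 kN/m, acting at H/3 = 2.633 m above the base.
FS_sliding = μW / P_a = 0.52×879.7 / 197.1 = 2.321.

2.32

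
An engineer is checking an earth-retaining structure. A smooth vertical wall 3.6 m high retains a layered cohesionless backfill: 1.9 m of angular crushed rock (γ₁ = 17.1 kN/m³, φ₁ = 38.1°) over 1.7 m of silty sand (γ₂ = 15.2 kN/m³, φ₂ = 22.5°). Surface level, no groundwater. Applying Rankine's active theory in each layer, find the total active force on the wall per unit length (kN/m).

K_a1 = tan²(45°−38.1°/2) = 0.2368; K_a2 = tan²(45°−22.5°/2) = 0.4465.
Layer 1: σ at base = K_a1 γ₁ h₁ = 7.695 kPa; P₁ = ½×7.695×1.9 = 7.310.
Layer 2: σ_v at top = γ₁h₁ = 32.49; σ_h top = K_a2×32.49 = 14.51; σ_h base = K_a2×(32.49+15.2×1.7) = 26.04.
P₂ = ½(14.51+26.04)×1.7 = 34.47. Total P_a = 7.310+34.47 = 41.78 kN/m.

41.8 kN/m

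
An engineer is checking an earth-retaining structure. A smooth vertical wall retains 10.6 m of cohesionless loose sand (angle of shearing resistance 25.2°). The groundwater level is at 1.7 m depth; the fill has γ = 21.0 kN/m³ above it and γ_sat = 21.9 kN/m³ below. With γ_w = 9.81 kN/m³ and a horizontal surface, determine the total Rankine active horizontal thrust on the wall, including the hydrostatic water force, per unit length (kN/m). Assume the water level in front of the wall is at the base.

722 kN/m

K_a = tan²(45° − φ/2) = 0.4027.
γ' = 21.9 − 9.81 = 12.09 kN/m³. Depth below WT = 8.9 m.
σ'_h at WT = K_a γ d_w = 14.38 kPa; at base = 14.38 + K_a γ' × 8.9 = 57.71 kPa.
P₁ (0–1.7 m) = ½×14.38×1.7 = 12.22. P₂ (1.7–10.6 m) = ½(14.38+57.71)×8.9 = 320.8.
P_w = ½ γ_w h₂² = 0.5×9.81×8.9² = 388.5. Total = 12.22+320.8+388.5 = 721.6 kN/m.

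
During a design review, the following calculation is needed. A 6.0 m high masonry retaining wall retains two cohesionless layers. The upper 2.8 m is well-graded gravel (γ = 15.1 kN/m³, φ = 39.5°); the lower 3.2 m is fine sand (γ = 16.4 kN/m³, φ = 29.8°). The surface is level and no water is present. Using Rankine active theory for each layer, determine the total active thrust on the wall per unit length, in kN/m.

K_a1 = tan²(45°−39.5°/2) = 0.2224; K_a2 = tan²(45°−29.8°/2) = 0.3360.
Layer 1: σ at base = K_a1 γ₁ h₁ = 9.405 kPa; P₁ = ½×9.405×2.8 = 13.17.
Layer 2: σ_v at top = γ₁h₁ = 42.28; σ_h top = K_a2×42.28 = 14.21; σ_h base = K_a2×(42.28+16.4×3.2) = 31.84.
P₂ = ½(14.21+31.84)×3.2 = 73.68. Total P_a = 13.17+73.68 = 86.85 kN/m.

86.8 kN/m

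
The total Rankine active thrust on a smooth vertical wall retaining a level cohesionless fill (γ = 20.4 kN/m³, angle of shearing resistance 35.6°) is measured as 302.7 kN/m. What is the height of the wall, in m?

10.6 m

K_a = 0.2641. P_a = ½ K_a γ H² ⇒ H = √(2P_a/(K_a γ)).
H = √(2×302.7/(0.2641×20.4)) = 10.60 m.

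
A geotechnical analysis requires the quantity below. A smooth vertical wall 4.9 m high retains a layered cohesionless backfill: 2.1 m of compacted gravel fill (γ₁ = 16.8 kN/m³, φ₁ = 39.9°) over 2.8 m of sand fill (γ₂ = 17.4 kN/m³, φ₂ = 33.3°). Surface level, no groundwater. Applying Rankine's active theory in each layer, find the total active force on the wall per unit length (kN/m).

K_a1 = tan²(45°−39.9°/2) = 0.2184; K_a2 = tan²(45°−33.3°/2) = 0.2911.
Layer 1: σ at base = K_a1 γ₁ h₁ = 7.706 kPa; P₁ = ½×7.706×2.1 = 8.092.
Layer 2: σ_v at top = γ₁h₁ = 35.28; σ_h top = K_a2×35.28 = 10.27; σ_h base = K_a2×(35.28+17.4×2.8) = 24.46.
P₂ = ½(10.27+24.46)×2.8 = 48.62. Total P_a = 8.092+48.62 = 56.71 kN/m.

56.7 kN/m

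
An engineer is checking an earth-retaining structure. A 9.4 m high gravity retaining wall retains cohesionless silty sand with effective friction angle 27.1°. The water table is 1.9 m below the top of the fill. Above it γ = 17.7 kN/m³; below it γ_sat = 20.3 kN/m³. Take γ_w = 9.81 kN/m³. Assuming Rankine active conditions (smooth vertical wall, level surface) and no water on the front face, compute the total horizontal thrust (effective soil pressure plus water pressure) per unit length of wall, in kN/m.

493 kN/m

K_a = tan²(45° − φ/2) = 0.3741.
γ' = 20.3 − 9.81 = 10.49 kN/m³. Depth below WT = 7.5 m.
σ'_h at WT = K_a γ d_w = 12.58 kPa; at base = 12.58 + K_a γ' × 7.5 = 42.01 kPa.
P₁ (0–1.9 m) = ½×12.58×1.9 = 11.95. P₂ (1.9–9.4 m) = ½(12.58+42.01)×7.5 = 204.7.
P_w = ½ γ_w h₂² = 0.5×9.81×7.5² = 275.9. Total = 11.95+204.7+275.9 = 492.6 kN/m.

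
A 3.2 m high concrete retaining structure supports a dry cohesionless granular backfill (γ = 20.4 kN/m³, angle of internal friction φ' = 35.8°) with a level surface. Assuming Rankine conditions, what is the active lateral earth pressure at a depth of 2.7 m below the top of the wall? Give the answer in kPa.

14.4 kPa

K_a = (1 − sin φ)/(1 + sin φ) = 0.2619.
σ_h = K_a γ z = 0.2619 × 20.4 × 2.7 = 14.42 kPa.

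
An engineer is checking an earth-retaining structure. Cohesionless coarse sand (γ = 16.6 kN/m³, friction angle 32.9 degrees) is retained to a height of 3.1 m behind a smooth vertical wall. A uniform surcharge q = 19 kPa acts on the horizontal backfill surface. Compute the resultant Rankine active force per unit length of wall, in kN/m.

K_a = tan²(45° − φ/2) = 0.2960.
Soil triangle: ½ K_a γ H² = 0.5×0.2960×16.6×3.1² = 23.61 kN/m.
Surcharge rectangle: K_a q H = 0.2960×19×3.1 = 17.44 kN/m.
Total = 23.61 + 17.44 = 41.05 kN/m.

41.0 kN/m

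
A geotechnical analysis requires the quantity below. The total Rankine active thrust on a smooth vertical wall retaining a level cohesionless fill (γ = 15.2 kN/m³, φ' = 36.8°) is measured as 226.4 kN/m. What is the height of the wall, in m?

K_a = 0.2508. P_a = ½ K_a γ H² ⇒ H = √(2P_a/(K_a γ)).
H = √(2×226.4/(0.2508×15.2)) = 10.90 m.

10.9 m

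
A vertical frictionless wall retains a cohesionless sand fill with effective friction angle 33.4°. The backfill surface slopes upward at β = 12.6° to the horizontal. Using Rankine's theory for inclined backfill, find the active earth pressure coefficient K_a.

0.310

K_a = cos β · (cos β − √(cos²β − cos²φ)) / (cos β + √(cos²β − cos²φ)).
cos β = 0.9759, cos φ = 0.8348, √(cos²β − cos²φ) = 0.5054.
K_a = 0.9759 × (0.9759 − 0.5054)/(0.9759 + 0.5054) = 0.3100.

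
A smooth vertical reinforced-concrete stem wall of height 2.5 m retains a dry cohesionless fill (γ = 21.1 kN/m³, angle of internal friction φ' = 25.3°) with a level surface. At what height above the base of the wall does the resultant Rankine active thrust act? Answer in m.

K_a = 0.4012.
The pressure distribution is triangular, so the resultant acts at H/3 above the base = 2.5/3 = 0.8333 m.

0.833 m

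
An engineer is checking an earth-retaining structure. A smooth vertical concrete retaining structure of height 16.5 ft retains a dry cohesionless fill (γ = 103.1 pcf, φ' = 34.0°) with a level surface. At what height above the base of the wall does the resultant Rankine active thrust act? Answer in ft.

5.50 ft

K_a = 0.2827.
The pressure distribution is triangular, so the resultant acts at H/3 above the base = 16.5/3 = 5.500 ft.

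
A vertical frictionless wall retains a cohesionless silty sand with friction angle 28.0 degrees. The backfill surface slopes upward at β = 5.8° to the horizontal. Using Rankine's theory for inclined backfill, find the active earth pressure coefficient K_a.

0.367

K_a = cos β · (cos β − √(cos²β − cos²φ)) / (cos β + √(cos²β − cos²φ)).
cos β = 0.9949, cos φ = 0.8829, √(cos²β − cos²φ) = 0.4585.
K_a = 0.9949 × (0.9949 − 0.4585)/(0.9949 + 0.4585) = 0.3672.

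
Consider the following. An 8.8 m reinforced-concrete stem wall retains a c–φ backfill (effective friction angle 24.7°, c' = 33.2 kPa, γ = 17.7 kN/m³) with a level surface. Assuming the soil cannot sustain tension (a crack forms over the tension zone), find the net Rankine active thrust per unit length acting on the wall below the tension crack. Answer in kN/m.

K_a = 0.4106; √K_a = 0.6408.
Tension-crack depth z_c = 2c/(γ√K_a) = 2×33.2/(17.7×0.6408) = 5.855 m.
σ_a at base = K_a γ H − 2c√K_a = 0.4106×17.7×8.8 − 2×33.2×0.6408 = 21.40 kPa.
P_a = ½ × 21.40 × (H − z_c) = 0.5×21.40×2.945 = 31.52 kN/m.

31.5 kN/m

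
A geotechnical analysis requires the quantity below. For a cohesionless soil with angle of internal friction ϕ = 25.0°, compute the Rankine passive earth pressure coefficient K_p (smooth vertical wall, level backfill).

2.46

K_p = (1 + sin φ)/(1 − sin φ) = tan²(45° + 25.0°/2) = 2.464.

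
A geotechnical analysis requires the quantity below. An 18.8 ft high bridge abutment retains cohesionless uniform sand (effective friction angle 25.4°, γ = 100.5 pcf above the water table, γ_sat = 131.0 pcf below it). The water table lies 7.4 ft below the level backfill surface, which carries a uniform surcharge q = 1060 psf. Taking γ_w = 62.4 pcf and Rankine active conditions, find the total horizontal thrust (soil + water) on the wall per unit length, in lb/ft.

K_a = tan²(45° − φ/2) = 0.3996.
γ' = 131.0 − 62.4 = 68.60 pcf. h₂ = H − d_w = 11.4 ft.
σ'_h: at surface K_a·q = 423.6; at WT K_a(q+γd_w) = 720.8; at base K_a(q+γd_w+γ'h₂) = 1033 psf.
P₁ = ½(423.6+720.8)×7.4 = 4235; P₂ = ½(720.8+1033)×11.4 = 9999; P_w = ½γ_w h₂² = 4055.
Total = 4235+9999+4055 = 18290 lb/ft.

18300 lb/ft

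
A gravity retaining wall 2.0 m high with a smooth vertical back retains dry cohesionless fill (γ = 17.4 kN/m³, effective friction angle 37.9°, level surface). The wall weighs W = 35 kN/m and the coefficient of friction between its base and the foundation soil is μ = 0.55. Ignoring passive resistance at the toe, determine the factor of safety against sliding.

K_a = tan²(45° − 37.9°/2) = 0.2389.
P_a = ½K_aγH² = 0.5×0.2389×17.4×2.0² = 8.315 kN/m, acting at H/3 = 0.6667 m above the base.
FS_sliding = μW / P_a = 0.55×35 / 8.315 = 2.315.

2.32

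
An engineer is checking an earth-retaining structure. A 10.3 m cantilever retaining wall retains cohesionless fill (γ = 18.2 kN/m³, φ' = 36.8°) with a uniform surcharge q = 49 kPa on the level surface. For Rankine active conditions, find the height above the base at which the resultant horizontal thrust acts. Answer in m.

K_a = 0.2508.
Triangular part P₁ = ½K_aγH² = 242.1 at H/3 = 3.433 m; rectangular part P₂ = K_a q H = 126.6 at H/2 = 5.150 m.
ȳ = (P₁·3.433 + P₂·5.150)/(P₁+P₂) = 4.023 m.

4.02 m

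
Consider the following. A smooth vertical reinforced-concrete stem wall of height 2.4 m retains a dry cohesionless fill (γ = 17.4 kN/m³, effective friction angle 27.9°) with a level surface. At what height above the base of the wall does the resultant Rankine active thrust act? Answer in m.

K_a = 0.3625.
The pressure distribution is triangular, so the resultant acts at H/3 above the base = 2.4/3 = 0.8000 m.

0.800 m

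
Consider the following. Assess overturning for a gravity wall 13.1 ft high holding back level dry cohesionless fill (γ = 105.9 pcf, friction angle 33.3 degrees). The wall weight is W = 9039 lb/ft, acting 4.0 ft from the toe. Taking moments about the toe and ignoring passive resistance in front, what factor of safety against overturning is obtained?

3.13

K_a = tan²(45° − 33.3°/2) = 0.2911.
P_a = ½K_aγH² = 0.5×0.2911×105.9×13.1² = 2645 lb/ft, acting at H/3 = 4.367 ft above the base.
Overturning moment M_o = P_a × H/3 = 2645 × 4.367 = 11550.
Resisting moment M_r = W × 4.0 = 9039 × 4.0 = 36160.
FS_overturning = M_r/M_o = 36160/11550 = 3.130.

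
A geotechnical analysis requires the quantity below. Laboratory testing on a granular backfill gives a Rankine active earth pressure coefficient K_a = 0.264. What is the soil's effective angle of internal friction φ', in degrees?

K_a = tan²(45° − φ/2) ⇒ 45° − φ/2 = arctan(√0.264) = 27.19°.
φ = 2(45° − 27.19°) = 35.61°.

35.6°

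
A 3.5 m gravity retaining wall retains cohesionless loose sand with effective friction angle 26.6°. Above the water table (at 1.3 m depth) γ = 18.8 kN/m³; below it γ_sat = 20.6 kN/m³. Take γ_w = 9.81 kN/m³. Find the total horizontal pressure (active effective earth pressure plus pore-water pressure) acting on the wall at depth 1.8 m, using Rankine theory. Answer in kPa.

16.3 kPa

K_a = (1 − sin φ)/(1 + sin φ) = 0.3814.
γ' = 20.6 − 9.81 = 10.79 kN/m³.
Effective vertical stress at 1.8 m: σ'_v = 18.8×1.3 + 10.79×0.500 = 29.84 kPa.
σ'_h = K_a σ'_v = 0.3814 × 29.84 = 11.38 kPa; u = γ_w × 0.500 = 4.905 kPa.
Total σ_h = 11.38 + 4.905 = 16.29 kPa.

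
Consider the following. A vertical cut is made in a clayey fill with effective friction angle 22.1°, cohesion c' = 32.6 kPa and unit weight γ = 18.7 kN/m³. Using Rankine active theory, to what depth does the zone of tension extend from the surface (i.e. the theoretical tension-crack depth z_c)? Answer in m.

K_a = tan²(45° − 22.1°/2) = 0.4533; √K_a = 0.6732.
The active pressure is zero where K_a γ z = 2c√K_a, so z_c = 2c/(γ√K_a) = 2×32.6/(18.7×0.6732) = 5.179 m.

5.18 m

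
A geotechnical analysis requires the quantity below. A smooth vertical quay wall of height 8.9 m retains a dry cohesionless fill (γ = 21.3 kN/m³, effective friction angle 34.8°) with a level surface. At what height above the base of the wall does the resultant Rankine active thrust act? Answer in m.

2.97 m

K_a = 0.2733.
The pressure distribution is triangular, so the resultant acts at H/3 above the base = 8.9/3 = 2.967 m.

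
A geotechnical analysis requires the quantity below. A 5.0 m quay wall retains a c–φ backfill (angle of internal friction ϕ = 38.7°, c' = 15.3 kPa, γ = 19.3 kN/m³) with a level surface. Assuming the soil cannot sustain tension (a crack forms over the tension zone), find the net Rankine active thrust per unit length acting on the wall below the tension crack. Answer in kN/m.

K_a = 0.2306; √K_a = 0.4802.
Tension-crack depth z_c = 2c/(γ√K_a) = 2×15.3/(19.3×0.4802) = 3.302 m.
σ_a at base = K_a γ H − 2c√K_a = 0.2306×19.3×5.0 − 2×15.3×0.4802 = 7.558 kPa.
P_a = ½ × 7.558 × (H − z_c) = 0.5×7.558×1.698 = 6.417 kN/m.

6.42 kN/m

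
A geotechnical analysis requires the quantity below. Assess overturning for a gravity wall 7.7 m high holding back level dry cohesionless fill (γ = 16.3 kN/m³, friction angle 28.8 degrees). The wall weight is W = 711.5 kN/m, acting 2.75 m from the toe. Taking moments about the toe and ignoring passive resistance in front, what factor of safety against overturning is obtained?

K_a = tan²(45° − 28.8°/2) = 0.3498.
P_a = ½K_aγH² = 0.5×0.3498×16.3×7.7² = 169.0 kN/m, acting at H/3 = 2.567 m above the base.
Overturning moment M_o = P_a × H/3 = 169.0 × 2.567 = 433.8.
Resisting moment M_r = W × 2.75 = 711.5 × 2.75 = 1957.
FS_overturning = M_r/M_o = 1957/433.8 = 4.511.

4.51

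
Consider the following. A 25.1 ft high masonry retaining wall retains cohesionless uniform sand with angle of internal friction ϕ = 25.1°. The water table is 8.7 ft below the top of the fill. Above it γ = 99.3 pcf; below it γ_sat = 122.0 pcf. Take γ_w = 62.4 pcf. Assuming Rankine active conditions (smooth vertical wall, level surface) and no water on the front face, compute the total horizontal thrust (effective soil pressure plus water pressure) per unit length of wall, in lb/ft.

18900 lb/ft

K_a = tan²(45° − φ/2) = 0.4043.
γ' = 122.0 − 62.4 = 59.60 pcf. Depth below WT = 16.4 ft.
σ'_h at WT = K_a γ d_w = 349.3 psf; at base = 349.3 + K_a γ' × 16.4 = 744.5 psf.
P₁ (0–8.7 ft) = ½×349.3×8.7 = 1519. P₂ (8.7–25.1 ft) = ½(349.3+744.5)×16.4 = 8969.
P_w = ½ γ_w h₂² = 0.5×62.4×16.4² = 8392. Total = 1519+8969+8392 = 18880 lb/ft.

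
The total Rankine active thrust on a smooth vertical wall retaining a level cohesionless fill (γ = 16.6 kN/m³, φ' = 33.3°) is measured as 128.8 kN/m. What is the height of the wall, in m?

7.30 m

K_a = 0.2911. P_a = ½ K_a γ H² ⇒ H = √(2P_a/(K_a γ)).
H = √(2×128.8/(0.2911×16.6)) = 7.301 m.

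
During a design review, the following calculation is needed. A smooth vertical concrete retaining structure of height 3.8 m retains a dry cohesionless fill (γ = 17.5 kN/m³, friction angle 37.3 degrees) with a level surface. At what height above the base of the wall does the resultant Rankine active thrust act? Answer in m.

K_a = 0.2453.
The pressure distribution is triangular, so the resultant acts at H/3 above the base = 3.8/3 = 1.267 m.

1.27 m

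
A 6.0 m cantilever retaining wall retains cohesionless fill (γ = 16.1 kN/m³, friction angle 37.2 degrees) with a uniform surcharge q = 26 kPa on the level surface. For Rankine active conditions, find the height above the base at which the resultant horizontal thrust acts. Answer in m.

K_a = 0.2464.
Triangular part P₁ = ½K_aγH² = 71.41 at H/3 = 2.000 m; rectangular part P₂ = K_a q H = 38.44 at H/2 = 3.000 m.
ȳ = (P₁·2.000 + P₂·3.000)/(P₁+P₂) = 2.350 m.

2.35 m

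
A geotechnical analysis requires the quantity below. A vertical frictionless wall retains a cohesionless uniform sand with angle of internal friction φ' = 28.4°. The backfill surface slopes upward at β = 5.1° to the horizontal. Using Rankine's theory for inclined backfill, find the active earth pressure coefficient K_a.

K_a = cos β · (cos β − √(cos²β − cos²φ)) / (cos β + √(cos²β − cos²φ)).
cos β = 0.9960, cos φ = 0.8796, √(cos²β − cos²φ) = 0.4672.
K_a = 0.9960 × (0.9960 − 0.4672)/(0.9960 + 0.4672) = 0.3599.

0.360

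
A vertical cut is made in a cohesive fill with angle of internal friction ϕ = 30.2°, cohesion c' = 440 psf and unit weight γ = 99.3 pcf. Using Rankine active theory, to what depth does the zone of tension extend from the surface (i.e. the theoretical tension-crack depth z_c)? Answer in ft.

15.4 ft

K_a = tan²(45° − 30.2°/2) = 0.3307; √K_a = 0.5750.
The active pressure is zero where K_a γ z = 2c√K_a, so z_c = 2c/(γ√K_a) = 2×440/(99.3×0.5750) = 15.41 ft.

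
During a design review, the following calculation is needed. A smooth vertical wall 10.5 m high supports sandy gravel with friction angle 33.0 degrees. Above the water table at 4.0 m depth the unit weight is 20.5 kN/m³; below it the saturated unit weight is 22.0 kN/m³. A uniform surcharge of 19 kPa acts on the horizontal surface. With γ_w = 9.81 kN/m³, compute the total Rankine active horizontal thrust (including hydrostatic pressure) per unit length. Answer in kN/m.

K_a = tan²(45° − φ/2) = 0.2948.
γ' = 22.0 − 9.81 = 12.19 kN/m³. h₂ = H − d_w = 6.5 m.
σ'_h: at surface K_a·q = 5.601; at WT K_a(q+γd_w) = 29.77; at base K_a(q+γd_w+γ'h₂) = 53.13 kPa.
P₁ = ½(5.601+29.77)×4.0 = 70.75; P₂ = ½(29.77+53.13)×6.5 = 269.5; P_w = ½γ_w h₂² = 207.2.
Total = 70.75+269.5+207.2 = 547.4 kN/m.

547 kN/m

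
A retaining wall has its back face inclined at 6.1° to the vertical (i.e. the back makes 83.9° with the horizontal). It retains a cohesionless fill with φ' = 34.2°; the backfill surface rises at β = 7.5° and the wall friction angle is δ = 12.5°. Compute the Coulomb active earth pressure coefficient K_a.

0.330

K_a = sin²(α+φ) / [sin²α · sin(α−δ) · (1 + √{sin(φ+δ)sin(φ−β) / (sin(α−δ)sin(α+β))})²].
With α = 83.9°, φ = 34.2°, δ = 12.5°, β = 7.5°: K_a = 0.3295.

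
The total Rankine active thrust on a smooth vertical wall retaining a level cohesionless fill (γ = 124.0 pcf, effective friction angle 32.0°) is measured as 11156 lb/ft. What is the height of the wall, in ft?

24.2 ft

K_a = 0.3073. P_a = ½ K_a γ H² ⇒ H = √(2P_a/(K_a γ)).
H = √(2×11156/(0.3073×124.0)) = 24.20 ft.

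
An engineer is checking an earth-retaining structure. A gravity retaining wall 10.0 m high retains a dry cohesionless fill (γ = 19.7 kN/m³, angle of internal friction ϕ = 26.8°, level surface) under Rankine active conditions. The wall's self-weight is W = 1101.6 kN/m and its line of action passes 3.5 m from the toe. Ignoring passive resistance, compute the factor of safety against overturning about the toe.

K_a = tan²(45° − 26.8°/2) = 0.3785.
P_a = ½K_aγH² = 0.5×0.3785×19.7×10.0² = 372.8 kN/m, acting at H/3 = 3.333 m above the base.
Overturning moment M_o = P_a × H/3 = 372.8 × 3.333 = 1243.
Resisting moment M_r = W × 3.5 = 1101.6 × 3.5 = 3856.
FS_overturning = M_r/M_o = 3856/1243 = 3.103.

3.10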